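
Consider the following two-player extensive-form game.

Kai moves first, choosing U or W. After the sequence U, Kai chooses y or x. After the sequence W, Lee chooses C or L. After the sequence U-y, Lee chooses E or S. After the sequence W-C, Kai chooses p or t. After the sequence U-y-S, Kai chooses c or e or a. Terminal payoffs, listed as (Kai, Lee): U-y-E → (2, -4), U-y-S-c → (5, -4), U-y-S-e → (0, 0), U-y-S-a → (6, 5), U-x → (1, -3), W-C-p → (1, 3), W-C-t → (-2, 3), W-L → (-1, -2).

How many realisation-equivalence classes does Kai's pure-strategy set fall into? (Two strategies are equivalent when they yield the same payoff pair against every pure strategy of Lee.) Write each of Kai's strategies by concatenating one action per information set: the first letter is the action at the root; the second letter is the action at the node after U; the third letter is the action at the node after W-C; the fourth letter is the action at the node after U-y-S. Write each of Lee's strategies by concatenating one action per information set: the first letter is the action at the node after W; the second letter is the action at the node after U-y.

Kai has 24 pure strategies: Uypc, Uype, Uypa, Uytc, Uyte, Uyta, Uxpc, Uxpe, Uxpa, Uxtc, Uxte, Uxta, Wypc, Wype, Wypa, Wytc, Wyte, Wyta, Wxpc, Wxpe, Wxpa, Wxtc, Wxte, Wxta. Columns: CE, CS, LE, LS.
{Uypc, Uytc} → row (2,-4) (5,-4) (2,-4) (5,-4)
{Uype, Uyte} → row (2,-4) (0,0) (2,-4) (0,0)
{Uypa, Uyta} → row (2,-4) (6,5) (2,-4) (6,5)
{Uxpc, Uxpe, Uxpa, Uxtc, Uxte, Uxta} → row (1,-3) (1,-3) (1,-3) (1,-3)
{Wypc, Wype, Wypa, Wxpc, Wxpe, Wxpa} → row (1,3) (1,3) (-1,-2) (-1,-2)
{Wytc, Wyte, Wyta, Wxtc, Wxte, Wxta} → row (-2,3) (-2,3) (-1,-2) (-1,-2)
That's 6 distinct rows out of 24 strategies.

6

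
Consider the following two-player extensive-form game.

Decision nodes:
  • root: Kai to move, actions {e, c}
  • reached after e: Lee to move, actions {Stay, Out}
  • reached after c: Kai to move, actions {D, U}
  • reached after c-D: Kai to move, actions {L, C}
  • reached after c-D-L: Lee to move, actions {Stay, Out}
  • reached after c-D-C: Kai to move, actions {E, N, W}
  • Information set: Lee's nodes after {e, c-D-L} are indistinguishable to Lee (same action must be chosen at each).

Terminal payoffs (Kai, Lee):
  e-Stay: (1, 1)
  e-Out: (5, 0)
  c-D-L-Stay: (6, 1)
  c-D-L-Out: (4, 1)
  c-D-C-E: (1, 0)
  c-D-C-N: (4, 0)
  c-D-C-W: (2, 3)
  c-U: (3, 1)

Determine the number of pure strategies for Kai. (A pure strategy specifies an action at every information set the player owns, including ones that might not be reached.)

Kai owns the root with actions {e, c} — two choices.
Kai owns the node after c with actions {D, U} — two choices.
Kai owns the node after c-D with actions {L, C} — two choices.
Kai owns the node after c-D-C with actions {E, N, W} — three choices.
A pure strategy fixes one action at each information set independently, so the count is the product 2 × 2 × 2 × 3 = 24.

24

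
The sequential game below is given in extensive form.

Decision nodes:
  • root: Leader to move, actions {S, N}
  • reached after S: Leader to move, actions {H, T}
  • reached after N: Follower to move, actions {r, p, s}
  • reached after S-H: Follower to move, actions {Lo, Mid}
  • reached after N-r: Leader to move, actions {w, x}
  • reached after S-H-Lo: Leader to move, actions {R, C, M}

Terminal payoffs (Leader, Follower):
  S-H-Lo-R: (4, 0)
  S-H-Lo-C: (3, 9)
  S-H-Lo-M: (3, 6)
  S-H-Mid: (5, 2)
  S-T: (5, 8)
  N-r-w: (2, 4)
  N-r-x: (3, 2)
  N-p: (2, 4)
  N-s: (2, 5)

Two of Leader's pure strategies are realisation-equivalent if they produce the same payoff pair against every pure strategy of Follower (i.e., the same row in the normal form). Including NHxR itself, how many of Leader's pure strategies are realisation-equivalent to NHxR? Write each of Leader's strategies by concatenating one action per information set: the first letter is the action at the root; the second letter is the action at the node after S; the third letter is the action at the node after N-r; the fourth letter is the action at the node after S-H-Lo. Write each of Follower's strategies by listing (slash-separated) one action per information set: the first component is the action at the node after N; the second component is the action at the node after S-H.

Row for NHxR (columns r/Lo, r/Mid, p/Lo, p/Mid, s/Lo, s/Mid): (3,2) (3,2) (2,4) (2,4) (2,5) (2,5).
Under NHxR, Leader's choice at the node after S and at the node after S-H-Lo can never be reached regardless of what Follower does, so varying those choices leaves every outcome unchanged.
Holding the reachable choices fixed and varying the unreachable ones freely already gives 2 × 3 = 6 equivalent strategies.
No other strategy reproduces this row, so those 6 are the full class: NHxR, NHxC, NHxM, NTxR, NTxC, NTxM.

6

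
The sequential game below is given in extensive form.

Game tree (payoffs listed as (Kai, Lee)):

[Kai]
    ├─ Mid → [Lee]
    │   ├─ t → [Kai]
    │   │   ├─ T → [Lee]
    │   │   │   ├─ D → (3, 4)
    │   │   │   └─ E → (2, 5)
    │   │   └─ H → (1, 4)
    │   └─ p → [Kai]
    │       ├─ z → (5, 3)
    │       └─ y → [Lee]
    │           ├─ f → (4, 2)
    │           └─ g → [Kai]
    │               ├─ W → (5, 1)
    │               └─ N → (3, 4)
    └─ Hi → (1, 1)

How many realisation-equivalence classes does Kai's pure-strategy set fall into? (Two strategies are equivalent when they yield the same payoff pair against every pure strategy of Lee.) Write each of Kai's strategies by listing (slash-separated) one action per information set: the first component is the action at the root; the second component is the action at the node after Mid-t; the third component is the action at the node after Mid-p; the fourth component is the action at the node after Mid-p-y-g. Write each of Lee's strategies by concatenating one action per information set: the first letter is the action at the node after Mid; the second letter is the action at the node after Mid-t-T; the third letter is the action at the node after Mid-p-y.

7

Kai has 16 pure strategies: Mid/T/z/W, Mid/T/z/N, Mid/T/y/W, Mid/T/y/N, Mid/H/z/W, Mid/H/z/N, Mid/H/y/W, Mid/H/y/N, Hi/T/z/W, Hi/T/z/N, Hi/T/y/W, Hi/T/y/N, Hi/H/z/W, Hi/H/z/N, Hi/H/y/W, Hi/H/y/N. Columns: tDf, tDg, tEf, tEg, pDf, pDg, pEf, pEg.
{Mid/T/z/W, Mid/T/z/N} → row (3,4) (3,4) (2,5) (2,5) (5,3) (5,3) (5,3) (5,3)
{Mid/T/y/W} → row (3,4) (3,4) (2,5) (2,5) (4,2) (5,1) (4,2) (5,1)
{Mid/T/y/N} → row (3,4) (3,4) (2,5) (2,5) (4,2) (3,4) (4,2) (3,4)
{Mid/H/z/W, Mid/H/z/N} → row (1,4) (1,4) (1,4) (1,4) (5,3) (5,3) (5,3) (5,3)
{Mid/H/y/W} → row (1,4) (1,4) (1,4) (1,4) (4,2) (5,1) (4,2) (5,1)
{Mid/H/y/N} → row (1,4) (1,4) (1,4) (1,4) (4,2) (3,4) (4,2) (3,4)
{Hi/T/z/W, Hi/T/z/N, Hi/T/y/W, Hi/T/y/N, Hi/H/z/W, Hi/H/z/N, Hi/H/y/W, Hi/H/y/N} → row (1,1) (1,1) (1,1) (1,1) (1,1) (1,1) (1,1) (1,1)
That's 7 distinct rows out of 16 strategies.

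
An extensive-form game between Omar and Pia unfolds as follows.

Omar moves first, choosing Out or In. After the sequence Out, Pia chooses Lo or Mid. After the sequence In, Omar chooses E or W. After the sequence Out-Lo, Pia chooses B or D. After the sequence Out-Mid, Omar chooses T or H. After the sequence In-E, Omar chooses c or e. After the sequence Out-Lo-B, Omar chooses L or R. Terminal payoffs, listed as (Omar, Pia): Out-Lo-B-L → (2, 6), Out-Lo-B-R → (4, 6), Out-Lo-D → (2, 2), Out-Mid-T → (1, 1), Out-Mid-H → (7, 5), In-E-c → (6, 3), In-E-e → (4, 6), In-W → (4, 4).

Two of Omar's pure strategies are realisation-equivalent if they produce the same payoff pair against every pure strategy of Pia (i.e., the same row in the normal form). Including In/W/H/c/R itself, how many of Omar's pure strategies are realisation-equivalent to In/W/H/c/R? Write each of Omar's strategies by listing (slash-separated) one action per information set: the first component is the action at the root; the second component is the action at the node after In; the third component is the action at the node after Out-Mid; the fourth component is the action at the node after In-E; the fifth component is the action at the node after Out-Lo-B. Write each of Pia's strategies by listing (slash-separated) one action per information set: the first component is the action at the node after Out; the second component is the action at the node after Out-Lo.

Row for In/W/H/c/R (columns Lo/B, Lo/D, Mid/B, Mid/D): (4,4) (4,4) (4,4) (4,4).
Under In/W/H/c/R, Omar's choice at the node after Out-Mid and at the node after In-E and at the node after Out-Lo-B can never be reached regardless of what Pia does, so varying those choices leaves every outcome unchanged.
Holding the reachable choices fixed and varying the unreachable ones freely already gives 2 × 2 × 2 = 8 equivalent strategies.
No other strategy reproduces this row, so those 8 are the full class: In/W/T/c/L, In/W/T/c/R, In/W/T/e/L, In/W/T/e/R, In/W/H/c/L, In/W/H/c/R, In/W/H/e/L, In/W/H/e/R.

8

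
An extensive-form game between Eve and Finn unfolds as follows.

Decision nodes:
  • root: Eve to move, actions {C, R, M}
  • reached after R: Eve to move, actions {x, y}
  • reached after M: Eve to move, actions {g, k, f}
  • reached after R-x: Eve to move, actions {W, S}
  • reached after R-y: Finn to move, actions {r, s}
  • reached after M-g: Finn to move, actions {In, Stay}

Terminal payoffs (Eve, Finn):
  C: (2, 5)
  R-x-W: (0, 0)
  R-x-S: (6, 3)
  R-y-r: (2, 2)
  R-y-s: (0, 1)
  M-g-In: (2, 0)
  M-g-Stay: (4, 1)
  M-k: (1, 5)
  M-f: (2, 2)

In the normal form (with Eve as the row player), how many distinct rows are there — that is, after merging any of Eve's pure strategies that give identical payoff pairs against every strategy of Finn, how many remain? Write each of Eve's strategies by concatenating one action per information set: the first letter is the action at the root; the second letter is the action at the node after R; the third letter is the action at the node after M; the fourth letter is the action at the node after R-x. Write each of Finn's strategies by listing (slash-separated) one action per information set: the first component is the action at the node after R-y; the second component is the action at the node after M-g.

Eve has 36 pure strategies: CxgW, CxgS, CxkW, CxkS, CxfW, CxfS, CygW, CygS, CykW, CykS, CyfW, CyfS, RxgW, RxgS, RxkW, RxkS, RxfW, RxfS, RygW, RygS, RykW, RykS, RyfW, RyfS, MxgW, MxgS, MxkW, MxkS, MxfW, MxfS, MygW, MygS, MykW, MykS, MyfW, MyfS. Columns: r/In, r/Stay, s/In, s/Stay.
{CxgW, CxgS, CxkW, CxkS, CxfW, CxfS, CygW, CygS, CykW, CykS, CyfW, CyfS} → row (2,5) (2,5) (2,5) (2,5)
{RxgW, RxkW, RxfW} → row (0,0) (0,0) (0,0) (0,0)
{RxgS, RxkS, RxfS} → row (6,3) (6,3) (6,3) (6,3)
{RygW, RygS, RykW, RykS, RyfW, RyfS} → row (2,2) (2,2) (0,1) (0,1)
{MxgW, MxgS, MygW, MygS} → row (2,0) (4,1) (2,0) (4,1)
{MxkW, MxkS, MykW, MykS} → row (1,5) (1,5) (1,5) (1,5)
{MxfW, MxfS, MyfW, MyfS} → row (2,2) (2,2) (2,2) (2,2)
That's 7 distinct rows out of 36 strategies.

7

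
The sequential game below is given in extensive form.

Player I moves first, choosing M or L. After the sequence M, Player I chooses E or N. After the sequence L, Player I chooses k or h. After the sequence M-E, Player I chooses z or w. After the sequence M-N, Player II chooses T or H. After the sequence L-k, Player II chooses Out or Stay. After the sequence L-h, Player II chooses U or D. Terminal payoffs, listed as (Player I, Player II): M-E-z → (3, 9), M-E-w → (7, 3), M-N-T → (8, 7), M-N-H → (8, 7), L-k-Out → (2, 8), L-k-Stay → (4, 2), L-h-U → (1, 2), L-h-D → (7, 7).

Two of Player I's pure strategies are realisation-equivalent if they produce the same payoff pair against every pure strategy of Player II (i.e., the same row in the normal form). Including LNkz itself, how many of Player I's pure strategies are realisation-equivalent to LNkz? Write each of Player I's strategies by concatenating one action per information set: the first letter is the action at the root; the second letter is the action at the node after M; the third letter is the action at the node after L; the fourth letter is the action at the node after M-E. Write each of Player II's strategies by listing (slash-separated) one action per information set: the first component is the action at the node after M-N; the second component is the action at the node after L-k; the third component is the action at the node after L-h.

4

Row for LNkz (columns T/Out/U, T/Out/D, T/Stay/U, T/Stay/D, H/Out/U, H/Out/D, H/Stay/U, H/Stay/D): (2,8) (2,8) (4,2) (4,2) (2,8) (2,8) (4,2) (4,2).
Under LNkz, Player I's choice at the node after M and at the node after M-E can never be reached regardless of what Player II does, so varying those choices leaves every outcome unchanged.
Holding the reachable choices fixed and varying the unreachable ones freely already gives 2 × 2 = 4 equivalent strategies.
No other strategy reproduces this row, so those 4 are the full class: LEkz, LEkw, LNkz, LNkw.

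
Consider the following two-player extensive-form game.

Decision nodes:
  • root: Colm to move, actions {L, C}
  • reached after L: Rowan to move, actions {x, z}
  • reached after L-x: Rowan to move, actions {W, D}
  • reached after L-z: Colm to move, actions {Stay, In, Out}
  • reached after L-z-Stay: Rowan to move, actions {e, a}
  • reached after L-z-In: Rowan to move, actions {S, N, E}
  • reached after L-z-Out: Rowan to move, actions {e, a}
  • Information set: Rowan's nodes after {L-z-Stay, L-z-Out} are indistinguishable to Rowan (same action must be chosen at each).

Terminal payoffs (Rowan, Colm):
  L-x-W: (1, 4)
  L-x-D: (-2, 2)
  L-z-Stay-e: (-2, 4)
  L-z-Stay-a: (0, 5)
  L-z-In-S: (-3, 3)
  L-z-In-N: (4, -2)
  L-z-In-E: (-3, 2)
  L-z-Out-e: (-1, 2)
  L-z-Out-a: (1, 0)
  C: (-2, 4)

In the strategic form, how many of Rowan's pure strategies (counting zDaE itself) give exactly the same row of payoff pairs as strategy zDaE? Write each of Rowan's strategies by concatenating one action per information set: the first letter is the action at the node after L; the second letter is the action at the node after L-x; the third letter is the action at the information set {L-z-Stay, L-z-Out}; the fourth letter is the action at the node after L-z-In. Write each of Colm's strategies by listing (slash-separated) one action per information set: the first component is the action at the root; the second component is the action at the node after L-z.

2

Row for zDaE (columns L/Stay, L/In, L/Out, C/Stay, C/In, C/Out): (0,5) (-3,2) (1,0) (-2,4) (-2,4) (-2,4).
Under zDaE, Rowan's choice at the node after L-x can never be reached regardless of what Colm does, so varying those choices leaves every outcome unchanged.
Holding the reachable choices fixed and varying the unreachable one freely already gives 2 equivalent strategies.
No other strategy reproduces this row, so those 2 are the full class: zWaE, zDaE.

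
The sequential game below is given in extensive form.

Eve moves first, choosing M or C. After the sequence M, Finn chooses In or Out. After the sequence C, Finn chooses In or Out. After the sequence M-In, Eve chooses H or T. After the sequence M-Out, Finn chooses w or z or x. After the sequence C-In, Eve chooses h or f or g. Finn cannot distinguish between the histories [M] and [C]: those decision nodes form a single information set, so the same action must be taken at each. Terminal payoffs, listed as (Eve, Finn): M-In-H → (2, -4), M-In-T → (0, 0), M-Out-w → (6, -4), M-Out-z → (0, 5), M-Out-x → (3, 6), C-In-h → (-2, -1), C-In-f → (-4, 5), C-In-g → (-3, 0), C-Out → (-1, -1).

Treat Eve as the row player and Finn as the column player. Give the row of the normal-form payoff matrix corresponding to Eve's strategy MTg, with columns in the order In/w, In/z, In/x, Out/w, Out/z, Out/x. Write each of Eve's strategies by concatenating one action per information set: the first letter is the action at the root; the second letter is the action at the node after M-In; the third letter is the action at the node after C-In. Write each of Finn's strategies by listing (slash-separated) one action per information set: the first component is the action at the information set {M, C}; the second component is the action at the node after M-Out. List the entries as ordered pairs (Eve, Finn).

vs In/w: Eve plays M → Finn plays In at [M] → Eve plays T at [M-In] → (0, 0)
vs In/z: Eve plays M → Finn plays In at [M] → Eve plays T at [M-In] → (0, 0)
vs In/x: Eve plays M → Finn plays In at [M] → Eve plays T at [M-In] → (0, 0)
vs Out/w: Eve plays M → Finn plays Out at [M] → Finn plays w at [M-Out] → (6, -4)
vs Out/z: Eve plays M → Finn plays Out at [M] → Finn plays z at [M-Out] → (0, 5)
vs Out/x: Eve plays M → Finn plays Out at [M] → Finn plays x at [M-Out] → (3, 6)

(0,0) (0,0) (0,0) (6,-4) (0,5) (3,6)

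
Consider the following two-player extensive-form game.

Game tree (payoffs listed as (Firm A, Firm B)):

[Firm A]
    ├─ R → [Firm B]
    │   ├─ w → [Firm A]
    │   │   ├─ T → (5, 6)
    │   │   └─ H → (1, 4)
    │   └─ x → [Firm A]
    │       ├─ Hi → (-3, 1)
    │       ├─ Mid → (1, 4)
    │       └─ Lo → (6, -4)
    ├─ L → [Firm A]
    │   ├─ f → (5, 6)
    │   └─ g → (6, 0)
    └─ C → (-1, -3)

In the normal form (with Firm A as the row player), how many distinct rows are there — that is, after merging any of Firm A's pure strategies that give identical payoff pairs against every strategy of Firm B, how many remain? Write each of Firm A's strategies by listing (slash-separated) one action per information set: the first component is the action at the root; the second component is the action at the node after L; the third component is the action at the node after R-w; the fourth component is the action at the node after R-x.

Firm A has 36 pure strategies: R/f/T/Hi, R/f/T/Mid, R/f/T/Lo, R/f/H/Hi, R/f/H/Mid, R/f/H/Lo, R/g/T/Hi, R/g/T/Mid, R/g/T/Lo, R/g/H/Hi, R/g/H/Mid, R/g/H/Lo, L/f/T/Hi, L/f/T/Mid, L/f/T/Lo, L/f/H/Hi, L/f/H/Mid, L/f/H/Lo, L/g/T/Hi, L/g/T/Mid, L/g/T/Lo, L/g/H/Hi, L/g/H/Mid, L/g/H/Lo, C/f/T/Hi, C/f/T/Mid, C/f/T/Lo, C/f/H/Hi, C/f/H/Mid, C/f/H/Lo, C/g/T/Hi, C/g/T/Mid, C/g/T/Lo, C/g/H/Hi, C/g/H/Mid, C/g/H/Lo. Columns: w, x.
{R/f/T/Hi, R/g/T/Hi} → row (5,6) (-3,1)
{R/f/T/Mid, R/g/T/Mid} → row (5,6) (1,4)
{R/f/T/Lo, R/g/T/Lo} → row (5,6) (6,-4)
{R/f/H/Hi, R/g/H/Hi} → row (1,4) (-3,1)
{R/f/H/Mid, R/g/H/Mid} → row (1,4) (1,4)
{R/f/H/Lo, R/g/H/Lo} → row (1,4) (6,-4)
{L/f/T/Hi, L/f/T/Mid, L/f/T/Lo, L/f/H/Hi, L/f/H/Mid, L/f/H/Lo} → row (5,6) (5,6)
{L/g/T/Hi, L/g/T/Mid, L/g/T/Lo, L/g/H/Hi, L/g/H/Mid, L/g/H/Lo} → row (6,0) (6,0)
{C/f/T/Hi, C/f/T/Mid, C/f/T/Lo, C/f/H/Hi, C/f/H/Mid, C/f/H/Lo, C/g/T/Hi, C/g/T/Mid, C/g/T/Lo, C/g/H/Hi, C/g/H/Mid, C/g/H/Lo} → row (-1,-3) (-1,-3)
That's 9 distinct rows out of 36 strategies.

9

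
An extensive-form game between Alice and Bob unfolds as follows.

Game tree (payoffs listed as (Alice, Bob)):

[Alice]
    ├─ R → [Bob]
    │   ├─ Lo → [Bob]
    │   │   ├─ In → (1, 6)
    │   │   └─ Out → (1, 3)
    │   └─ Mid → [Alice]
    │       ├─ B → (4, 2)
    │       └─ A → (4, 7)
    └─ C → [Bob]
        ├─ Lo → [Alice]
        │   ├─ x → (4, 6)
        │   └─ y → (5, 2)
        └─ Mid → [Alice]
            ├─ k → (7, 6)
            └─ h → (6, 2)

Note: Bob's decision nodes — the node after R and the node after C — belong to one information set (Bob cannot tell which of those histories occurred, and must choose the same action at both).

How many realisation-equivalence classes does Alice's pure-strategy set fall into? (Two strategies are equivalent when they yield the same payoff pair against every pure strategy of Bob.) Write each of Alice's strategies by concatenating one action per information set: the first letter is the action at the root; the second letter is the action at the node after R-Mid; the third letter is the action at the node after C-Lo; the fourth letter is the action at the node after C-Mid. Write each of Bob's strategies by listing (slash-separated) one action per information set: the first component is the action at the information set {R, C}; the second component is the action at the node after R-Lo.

Alice has 16 pure strategies: RBxk, RBxh, RByk, RByh, RAxk, RAxh, RAyk, RAyh, CBxk, CBxh, CByk, CByh, CAxk, CAxh, CAyk, CAyh. Columns: Lo/In, Lo/Out, Mid/In, Mid/Out.
{RBxk, RBxh, RByk, RByh} → row (1,6) (1,3) (4,2) (4,2)
{RAxk, RAxh, RAyk, RAyh} → row (1,6) (1,3) (4,7) (4,7)
{CBxk, CAxk} → row (4,6) (4,6) (7,6) (7,6)
{CBxh, CAxh} → row (4,6) (4,6) (6,2) (6,2)
{CByk, CAyk} → row (5,2) (5,2) (7,6) (7,6)
{CByh, CAyh} → row (5,2) (5,2) (6,2) (6,2)
That's 6 distinct rows out of 16 strategies.

6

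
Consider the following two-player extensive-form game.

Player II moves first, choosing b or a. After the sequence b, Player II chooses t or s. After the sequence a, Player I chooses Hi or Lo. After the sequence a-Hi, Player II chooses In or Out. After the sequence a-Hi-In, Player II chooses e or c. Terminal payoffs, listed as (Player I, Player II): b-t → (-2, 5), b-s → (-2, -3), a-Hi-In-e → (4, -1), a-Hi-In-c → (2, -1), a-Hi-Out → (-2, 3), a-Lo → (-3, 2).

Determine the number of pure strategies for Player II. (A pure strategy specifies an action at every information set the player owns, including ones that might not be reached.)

16

Player II owns the root with actions {b, a} — two choices.
Player II owns the node after b with actions {t, s} — two choices.
Player II owns the node after a-Hi with actions {In, Out} — two choices.
Player II owns the node after a-Hi-In with actions {e, c} — two choices.
A pure strategy fixes one action at each information set independently, so the count is the product 2 × 2 × 2 × 2 = 16.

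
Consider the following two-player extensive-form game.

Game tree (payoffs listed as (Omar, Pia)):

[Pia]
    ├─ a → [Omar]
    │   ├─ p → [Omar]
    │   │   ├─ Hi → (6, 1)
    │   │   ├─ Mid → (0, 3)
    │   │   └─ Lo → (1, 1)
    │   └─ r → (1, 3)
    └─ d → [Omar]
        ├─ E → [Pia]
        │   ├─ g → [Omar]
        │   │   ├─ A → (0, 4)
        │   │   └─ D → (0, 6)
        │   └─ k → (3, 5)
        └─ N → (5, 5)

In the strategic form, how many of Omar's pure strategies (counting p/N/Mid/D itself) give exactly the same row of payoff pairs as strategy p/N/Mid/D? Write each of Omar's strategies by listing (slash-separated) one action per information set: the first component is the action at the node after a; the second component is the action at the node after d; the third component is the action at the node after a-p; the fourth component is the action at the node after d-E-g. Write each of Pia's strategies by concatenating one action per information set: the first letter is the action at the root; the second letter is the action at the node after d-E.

2

Row for p/N/Mid/D (columns ag, ak, dg, dk): (0,3) (0,3) (5,5) (5,5).
Under p/N/Mid/D, Omar's choice at the node after d-E-g can never be reached regardless of what Pia does, so varying those choices leaves every outcome unchanged.
Holding the reachable choices fixed and varying the unreachable one freely already gives 2 equivalent strategies.
No other strategy reproduces this row, so those 2 are the full class: p/N/Mid/A, p/N/Mid/D.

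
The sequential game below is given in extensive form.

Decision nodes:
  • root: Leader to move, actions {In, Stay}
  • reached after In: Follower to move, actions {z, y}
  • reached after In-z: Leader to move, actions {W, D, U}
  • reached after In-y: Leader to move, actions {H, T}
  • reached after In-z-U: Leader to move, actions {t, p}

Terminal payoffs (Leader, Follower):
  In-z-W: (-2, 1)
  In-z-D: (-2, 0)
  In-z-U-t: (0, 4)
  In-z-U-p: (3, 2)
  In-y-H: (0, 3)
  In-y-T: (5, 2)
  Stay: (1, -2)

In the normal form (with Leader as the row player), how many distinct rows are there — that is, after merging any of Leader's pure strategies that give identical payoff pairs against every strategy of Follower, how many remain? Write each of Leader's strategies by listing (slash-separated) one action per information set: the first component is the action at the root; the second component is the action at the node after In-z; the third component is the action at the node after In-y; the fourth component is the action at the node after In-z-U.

Leader has 24 pure strategies: In/W/H/t, In/W/H/p, In/W/T/t, In/W/T/p, In/D/H/t, In/D/H/p, In/D/T/t, In/D/T/p, In/U/H/t, In/U/H/p, In/U/T/t, In/U/T/p, Stay/W/H/t, Stay/W/H/p, Stay/W/T/t, Stay/W/T/p, Stay/D/H/t, Stay/D/H/p, Stay/D/T/t, Stay/D/T/p, Stay/U/H/t, Stay/U/H/p, Stay/U/T/t, Stay/U/T/p. Columns: z, y.
{In/W/H/t, In/W/H/p} → row (-2,1) (0,3)
{In/W/T/t, In/W/T/p} → row (-2,1) (5,2)
{In/D/H/t, In/D/H/p} → row (-2,0) (0,3)
{In/D/T/t, In/D/T/p} → row (-2,0) (5,2)
{In/U/H/t} → row (0,4) (0,3)
{In/U/H/p} → row (3,2) (0,3)
{In/U/T/t} → row (0,4) (5,2)
{In/U/T/p} → row (3,2) (5,2)
{Stay/W/H/t, Stay/W/H/p, Stay/W/T/t, Stay/W/T/p, Stay/D/H/t, Stay/D/H/p, Stay/D/T/t, Stay/D/T/p, Stay/U/H/t, Stay/U/H/p, Stay/U/T/t, Stay/U/T/p} → row (1,-2) (1,-2)
That's 9 distinct rows out of 24 strategies.

9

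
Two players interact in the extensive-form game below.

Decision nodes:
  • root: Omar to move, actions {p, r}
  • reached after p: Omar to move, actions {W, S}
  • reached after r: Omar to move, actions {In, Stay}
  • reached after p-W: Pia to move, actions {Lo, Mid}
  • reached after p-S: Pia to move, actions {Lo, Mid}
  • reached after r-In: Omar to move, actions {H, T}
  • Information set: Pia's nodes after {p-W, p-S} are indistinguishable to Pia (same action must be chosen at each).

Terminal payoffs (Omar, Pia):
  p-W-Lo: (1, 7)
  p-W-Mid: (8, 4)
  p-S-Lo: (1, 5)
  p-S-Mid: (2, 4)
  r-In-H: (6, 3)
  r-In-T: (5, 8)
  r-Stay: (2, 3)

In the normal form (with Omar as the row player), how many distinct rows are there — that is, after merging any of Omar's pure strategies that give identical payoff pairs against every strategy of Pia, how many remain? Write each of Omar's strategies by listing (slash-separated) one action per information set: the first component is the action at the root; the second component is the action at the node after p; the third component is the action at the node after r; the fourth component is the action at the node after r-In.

5

Omar has 16 pure strategies: p/W/In/H, p/W/In/T, p/W/Stay/H, p/W/Stay/T, p/S/In/H, p/S/In/T, p/S/Stay/H, p/S/Stay/T, r/W/In/H, r/W/In/T, r/W/Stay/H, r/W/Stay/T, r/S/In/H, r/S/In/T, r/S/Stay/H, r/S/Stay/T. Columns: Lo, Mid.
{p/W/In/H, p/W/In/T, p/W/Stay/H, p/W/Stay/T} → row (1,7) (8,4)
{p/S/In/H, p/S/In/T, p/S/Stay/H, p/S/Stay/T} → row (1,5) (2,4)
{r/W/In/H, r/S/In/H} → row (6,3) (6,3)
{r/W/In/T, r/S/In/T} → row (5,8) (5,8)
{r/W/Stay/H, r/W/Stay/T, r/S/Stay/H, r/S/Stay/T} → row (2,3) (2,3)
That's 5 distinct rows out of 16 strategies.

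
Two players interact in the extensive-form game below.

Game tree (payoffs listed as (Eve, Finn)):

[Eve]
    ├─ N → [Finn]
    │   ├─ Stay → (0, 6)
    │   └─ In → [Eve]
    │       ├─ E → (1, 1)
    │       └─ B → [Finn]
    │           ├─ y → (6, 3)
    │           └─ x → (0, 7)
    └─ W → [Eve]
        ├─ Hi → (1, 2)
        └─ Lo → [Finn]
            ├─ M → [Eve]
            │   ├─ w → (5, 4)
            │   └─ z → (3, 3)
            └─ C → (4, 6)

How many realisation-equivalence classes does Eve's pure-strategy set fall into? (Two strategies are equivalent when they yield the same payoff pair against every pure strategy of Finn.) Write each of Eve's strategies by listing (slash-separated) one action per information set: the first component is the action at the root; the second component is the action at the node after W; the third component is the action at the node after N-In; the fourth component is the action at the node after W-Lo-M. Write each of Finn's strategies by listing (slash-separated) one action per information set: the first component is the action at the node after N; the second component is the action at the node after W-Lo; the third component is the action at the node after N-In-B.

Eve has 16 pure strategies: N/Hi/E/w, N/Hi/E/z, N/Hi/B/w, N/Hi/B/z, N/Lo/E/w, N/Lo/E/z, N/Lo/B/w, N/Lo/B/z, W/Hi/E/w, W/Hi/E/z, W/Hi/B/w, W/Hi/B/z, W/Lo/E/w, W/Lo/E/z, W/Lo/B/w, W/Lo/B/z. Columns: Stay/M/y, Stay/M/x, Stay/C/y, Stay/C/x, In/M/y, In/M/x, In/C/y, In/C/x.
{N/Hi/E/w, N/Hi/E/z, N/Lo/E/w, N/Lo/E/z} → row (0,6) (0,6) (0,6) (0,6) (1,1) (1,1) (1,1) (1,1)
{N/Hi/B/w, N/Hi/B/z, N/Lo/B/w, N/Lo/B/z} → row (0,6) (0,6) (0,6) (0,6) (6,3) (0,7) (6,3) (0,7)
{W/Hi/E/w, W/Hi/E/z, W/Hi/B/w, W/Hi/B/z} → row (1,2) (1,2) (1,2) (1,2) (1,2) (1,2) (1,2) (1,2)
{W/Lo/E/w, W/Lo/B/w} → row (5,4) (5,4) (4,6) (4,6) (5,4) (5,4) (4,6) (4,6)
{W/Lo/E/z, W/Lo/B/z} → row (3,3) (3,3) (4,6) (4,6) (3,3) (3,3) (4,6) (4,6)
That's 5 distinct rows out of 16 strategies.

5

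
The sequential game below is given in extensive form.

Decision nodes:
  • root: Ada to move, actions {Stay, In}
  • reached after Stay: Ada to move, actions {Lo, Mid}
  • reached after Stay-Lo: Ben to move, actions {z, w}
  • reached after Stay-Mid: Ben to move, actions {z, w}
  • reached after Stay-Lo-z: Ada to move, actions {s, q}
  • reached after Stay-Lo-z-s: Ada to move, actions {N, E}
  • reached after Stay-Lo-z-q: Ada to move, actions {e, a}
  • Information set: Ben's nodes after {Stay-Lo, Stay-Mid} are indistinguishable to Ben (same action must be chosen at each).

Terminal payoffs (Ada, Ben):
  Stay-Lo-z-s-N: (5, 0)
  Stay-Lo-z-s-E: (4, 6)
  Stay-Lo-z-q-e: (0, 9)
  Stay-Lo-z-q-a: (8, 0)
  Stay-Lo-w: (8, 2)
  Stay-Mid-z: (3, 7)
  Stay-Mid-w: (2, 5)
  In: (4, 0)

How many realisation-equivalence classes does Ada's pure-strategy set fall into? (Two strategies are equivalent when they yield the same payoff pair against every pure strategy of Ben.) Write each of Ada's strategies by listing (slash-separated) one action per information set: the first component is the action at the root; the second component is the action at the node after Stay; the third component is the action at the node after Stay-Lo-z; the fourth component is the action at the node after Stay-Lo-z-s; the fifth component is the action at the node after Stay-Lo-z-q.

6

Ada has 32 pure strategies: Stay/Lo/s/N/e, Stay/Lo/s/N/a, Stay/Lo/s/E/e, Stay/Lo/s/E/a, Stay/Lo/q/N/e, Stay/Lo/q/N/a, Stay/Lo/q/E/e, Stay/Lo/q/E/a, Stay/Mid/s/N/e, Stay/Mid/s/N/a, Stay/Mid/s/E/e, Stay/Mid/s/E/a, Stay/Mid/q/N/e, Stay/Mid/q/N/a, Stay/Mid/q/E/e, Stay/Mid/q/E/a, In/Lo/s/N/e, In/Lo/s/N/a, In/Lo/s/E/e, In/Lo/s/E/a, In/Lo/q/N/e, In/Lo/q/N/a, In/Lo/q/E/e, In/Lo/q/E/a, In/Mid/s/N/e, In/Mid/s/N/a, In/Mid/s/E/e, In/Mid/s/E/a, In/Mid/q/N/e, In/Mid/q/N/a, In/Mid/q/E/e, In/Mid/q/E/a. Columns: z, w.
{Stay/Lo/s/N/e, Stay/Lo/s/N/a} → row (5,0) (8,2)
{Stay/Lo/s/E/e, Stay/Lo/s/E/a} → row (4,6) (8,2)
{Stay/Lo/q/N/e, Stay/Lo/q/E/e} → row (0,9) (8,2)
{Stay/Lo/q/N/a, Stay/Lo/q/E/a} → row (8,0) (8,2)
{Stay/Mid/s/N/e, Stay/Mid/s/N/a, Stay/Mid/s/E/e, Stay/Mid/s/E/a, Stay/Mid/q/N/e, Stay/Mid/q/N/a, Stay/Mid/q/E/e, Stay/Mid/q/E/a} → row (3,7) (2,5)
{In/Lo/s/N/e, In/Lo/s/N/a, In/Lo/s/E/e, In/Lo/s/E/a, In/Lo/q/N/e, In/Lo/q/N/a, In/Lo/q/E/e, In/Lo/q/E/a, In/Mid/s/N/e, In/Mid/s/N/a, In/Mid/s/E/e, In/Mid/s/E/a, In/Mid/q/N/e, In/Mid/q/N/a, In/Mid/q/E/e, In/Mid/q/E/a} → row (4,0) (4,0)
That's 6 distinct rows out of 32 strategies.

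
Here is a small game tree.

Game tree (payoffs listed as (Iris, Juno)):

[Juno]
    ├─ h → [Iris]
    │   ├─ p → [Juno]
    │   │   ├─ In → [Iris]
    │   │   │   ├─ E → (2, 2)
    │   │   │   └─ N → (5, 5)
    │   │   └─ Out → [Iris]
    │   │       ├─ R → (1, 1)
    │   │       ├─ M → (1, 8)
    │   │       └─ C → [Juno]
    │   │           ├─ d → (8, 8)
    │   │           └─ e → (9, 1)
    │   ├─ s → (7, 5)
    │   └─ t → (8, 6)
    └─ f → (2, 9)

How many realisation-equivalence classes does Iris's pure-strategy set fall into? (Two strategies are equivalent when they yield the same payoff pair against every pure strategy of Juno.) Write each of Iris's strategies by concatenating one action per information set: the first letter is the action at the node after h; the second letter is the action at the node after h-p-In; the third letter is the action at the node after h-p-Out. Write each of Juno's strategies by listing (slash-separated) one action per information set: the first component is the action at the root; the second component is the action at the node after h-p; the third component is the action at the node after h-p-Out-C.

Iris has 18 pure strategies: pER, pEM, pEC, pNR, pNM, pNC, sER, sEM, sEC, sNR, sNM, sNC, tER, tEM, tEC, tNR, tNM, tNC. Columns: h/In/d, h/In/e, h/Out/d, h/Out/e, f/In/d, f/In/e, f/Out/d, f/Out/e.
{pER} → row (2,2) (2,2) (1,1) (1,1) (2,9) (2,9) (2,9) (2,9)
{pEM} → row (2,2) (2,2) (1,8) (1,8) (2,9) (2,9) (2,9) (2,9)
{pEC} → row (2,2) (2,2) (8,8) (9,1) (2,9) (2,9) (2,9) (2,9)
{pNR} → row (5,5) (5,5) (1,1) (1,1) (2,9) (2,9) (2,9) (2,9)
{pNM} → row (5,5) (5,5) (1,8) (1,8) (2,9) (2,9) (2,9) (2,9)
{pNC} → row (5,5) (5,5) (8,8) (9,1) (2,9) (2,9) (2,9) (2,9)
{sER, sEM, sEC, sNR, sNM, sNC} → row (7,5) (7,5) (7,5) (7,5) (2,9) (2,9) (2,9) (2,9)
{tER, tEM, tEC, tNR, tNM, tNC} → row (8,6) (8,6) (8,6) (8,6) (2,9) (2,9) (2,9) (2,9)
That's 8 distinct rows out of 18 strategies.

8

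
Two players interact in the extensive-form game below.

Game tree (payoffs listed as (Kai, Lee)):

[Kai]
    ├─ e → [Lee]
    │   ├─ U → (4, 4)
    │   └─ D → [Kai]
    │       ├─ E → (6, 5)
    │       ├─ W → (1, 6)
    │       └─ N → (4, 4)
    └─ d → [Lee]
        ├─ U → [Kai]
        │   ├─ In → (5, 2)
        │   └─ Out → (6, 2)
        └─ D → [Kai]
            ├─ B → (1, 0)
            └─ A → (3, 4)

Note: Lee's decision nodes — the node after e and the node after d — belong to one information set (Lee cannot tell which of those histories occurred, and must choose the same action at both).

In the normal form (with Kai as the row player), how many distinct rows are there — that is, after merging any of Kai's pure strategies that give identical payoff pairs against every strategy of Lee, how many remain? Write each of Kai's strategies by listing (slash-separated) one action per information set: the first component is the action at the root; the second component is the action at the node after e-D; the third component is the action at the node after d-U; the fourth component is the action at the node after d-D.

7

Kai has 24 pure strategies: e/E/In/B, e/E/In/A, e/E/Out/B, e/E/Out/A, e/W/In/B, e/W/In/A, e/W/Out/B, e/W/Out/A, e/N/In/B, e/N/In/A, e/N/Out/B, e/N/Out/A, d/E/In/B, d/E/In/A, d/E/Out/B, d/E/Out/A, d/W/In/B, d/W/In/A, d/W/Out/B, d/W/Out/A, d/N/In/B, d/N/In/A, d/N/Out/B, d/N/Out/A. Columns: U, D.
{e/E/In/B, e/E/In/A, e/E/Out/B, e/E/Out/A} → row (4,4) (6,5)
{e/W/In/B, e/W/In/A, e/W/Out/B, e/W/Out/A} → row (4,4) (1,6)
{e/N/In/B, e/N/In/A, e/N/Out/B, e/N/Out/A} → row (4,4) (4,4)
{d/E/In/B, d/W/In/B, d/N/In/B} → row (5,2) (1,0)
{d/E/In/A, d/W/In/A, d/N/In/A} → row (5,2) (3,4)
{d/E/Out/B, d/W/Out/B, d/N/Out/B} → row (6,2) (1,0)
{d/E/Out/A, d/W/Out/A, d/N/Out/A} → row (6,2) (3,4)
That's 7 distinct rows out of 24 strategies.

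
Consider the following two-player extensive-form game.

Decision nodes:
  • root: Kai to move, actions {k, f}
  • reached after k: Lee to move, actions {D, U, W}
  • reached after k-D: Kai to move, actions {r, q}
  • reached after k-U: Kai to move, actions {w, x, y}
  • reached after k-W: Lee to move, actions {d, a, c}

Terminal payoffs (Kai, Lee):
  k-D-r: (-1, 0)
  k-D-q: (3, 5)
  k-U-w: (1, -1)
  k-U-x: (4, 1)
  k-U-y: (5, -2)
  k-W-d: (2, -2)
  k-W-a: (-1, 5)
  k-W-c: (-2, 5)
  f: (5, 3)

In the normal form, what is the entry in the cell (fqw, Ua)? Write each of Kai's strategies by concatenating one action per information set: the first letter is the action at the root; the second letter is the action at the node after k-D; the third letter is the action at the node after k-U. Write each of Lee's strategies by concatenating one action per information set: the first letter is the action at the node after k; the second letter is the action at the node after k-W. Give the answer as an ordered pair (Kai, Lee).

(5, 3)

Trace the play path from the root:
  Kai plays f
→ terminal payoff (5, 3).
(Kai's choice at the node after k-D is never reached on this path, so it doesn't affect the outcome.)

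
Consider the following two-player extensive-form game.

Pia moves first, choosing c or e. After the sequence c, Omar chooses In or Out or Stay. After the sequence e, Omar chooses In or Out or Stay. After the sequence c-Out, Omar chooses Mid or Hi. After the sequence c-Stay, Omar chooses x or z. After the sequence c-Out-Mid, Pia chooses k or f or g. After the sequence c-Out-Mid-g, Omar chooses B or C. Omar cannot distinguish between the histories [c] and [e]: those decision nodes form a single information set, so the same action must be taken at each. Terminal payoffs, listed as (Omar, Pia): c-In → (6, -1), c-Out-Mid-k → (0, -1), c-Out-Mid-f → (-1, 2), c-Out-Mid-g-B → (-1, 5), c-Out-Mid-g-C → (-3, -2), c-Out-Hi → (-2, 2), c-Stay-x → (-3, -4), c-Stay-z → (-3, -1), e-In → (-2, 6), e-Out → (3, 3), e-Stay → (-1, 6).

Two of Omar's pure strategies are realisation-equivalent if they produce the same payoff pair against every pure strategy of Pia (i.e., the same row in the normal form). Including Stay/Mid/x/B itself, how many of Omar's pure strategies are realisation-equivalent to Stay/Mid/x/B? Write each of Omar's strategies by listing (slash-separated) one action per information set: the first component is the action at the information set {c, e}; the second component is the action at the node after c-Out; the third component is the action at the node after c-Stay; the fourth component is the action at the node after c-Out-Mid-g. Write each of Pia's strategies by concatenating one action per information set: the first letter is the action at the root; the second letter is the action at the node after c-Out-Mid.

Row for Stay/Mid/x/B (columns ck, cf, cg, ek, ef, eg): (-3,-4) (-3,-4) (-3,-4) (-1,6) (-1,6) (-1,6).
Under Stay/Mid/x/B, Omar's choice at the node after c-Out and at the node after c-Out-Mid-g can never be reached regardless of what Pia does, so varying those choices leaves every outcome unchanged.
Holding the reachable choices fixed and varying the unreachable ones freely already gives 2 × 2 = 4 equivalent strategies.
No other strategy reproduces this row, so those 4 are the full class: Stay/Mid/x/B, Stay/Mid/x/C, Stay/Hi/x/B, Stay/Hi/x/C.

4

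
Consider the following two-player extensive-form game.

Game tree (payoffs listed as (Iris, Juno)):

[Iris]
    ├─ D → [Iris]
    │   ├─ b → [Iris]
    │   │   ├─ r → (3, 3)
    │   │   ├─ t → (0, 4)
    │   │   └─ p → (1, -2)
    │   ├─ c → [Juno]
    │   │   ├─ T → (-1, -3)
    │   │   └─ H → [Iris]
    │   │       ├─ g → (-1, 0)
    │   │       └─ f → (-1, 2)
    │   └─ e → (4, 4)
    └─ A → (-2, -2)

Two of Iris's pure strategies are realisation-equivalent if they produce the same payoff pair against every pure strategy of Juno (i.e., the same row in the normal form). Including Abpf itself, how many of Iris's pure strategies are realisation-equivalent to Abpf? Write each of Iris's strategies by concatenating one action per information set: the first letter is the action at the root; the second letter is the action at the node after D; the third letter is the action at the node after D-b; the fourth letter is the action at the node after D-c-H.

Row for Abpf (columns T, H): (-2,-2) (-2,-2).
Under Abpf, Iris's choice at the node after D and at the node after D-b and at the node after D-c-H can never be reached regardless of what Juno does, so varying those choices leaves every outcome unchanged.
Holding the reachable choices fixed and varying the unreachable ones freely already gives 3 × 3 × 2 = 18 equivalent strategies.
No other strategy reproduces this row, so those 18 are the full class: Abrg, Abrf, Abtg, Abtf, Abpg, Abpf, Acrg, Acrf, Actg, Actf, Acpg, Acpf, Aerg, Aerf, Aetg, Aetf, Aepg, Aepf.

18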